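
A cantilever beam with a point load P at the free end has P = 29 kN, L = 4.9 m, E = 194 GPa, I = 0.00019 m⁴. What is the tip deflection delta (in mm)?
Model: a cantilever beam with a point load P at the free end, so delta = (P·L^3) / (3·E·I).
Convert to SI units:
  P = 29 kN = 29000 N
  E = 194 GPa = 1.94 × 10¹¹ Pa
Substitute:
  delta = (29000 × 4.9^3) / (3 × (1.94 × 10¹¹) × 0.00019)
  delta = 0.03085 m
Convert: delta = 0.03085 m = 30.85 mm
Final answer: delta = 30.85 mm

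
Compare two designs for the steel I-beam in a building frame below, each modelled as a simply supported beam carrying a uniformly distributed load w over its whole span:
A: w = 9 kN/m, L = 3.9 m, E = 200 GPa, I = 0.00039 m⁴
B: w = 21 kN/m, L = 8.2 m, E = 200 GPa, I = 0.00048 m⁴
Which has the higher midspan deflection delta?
Model: a simply supported beam carrying a uniformly distributed load w over its whole span, so delta = (5·w·L^4) / (384·E·I) (SI units).
  A: delta = (5 × 9000 × 3.9^4) / (384 × (2 × 10¹¹) × 0.00039) = 0.0003476 m = 0.3476 mm
  B: delta = (5 × 21000 × 8.2^4) / (384 × (2 × 10¹¹) × 0.00048) = 0.01288 m = 12.88 mm
12.88 mm > 0.3476 mm, so B is larger.
Final answer: B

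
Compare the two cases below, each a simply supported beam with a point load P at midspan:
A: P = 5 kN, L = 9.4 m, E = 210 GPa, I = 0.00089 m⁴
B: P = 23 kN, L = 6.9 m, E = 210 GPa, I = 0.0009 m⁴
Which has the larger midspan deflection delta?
Model: a simply supported beam with a point load P at midspan, so delta = (P·L^3) / (48·E·I) (SI units).
  A: delta = (5000 × 9.4^3) / (48 × (2.1 × 10¹¹) × 0.00089) = 0.0004629 m = 0.4629 mm
  B: delta = (23000 × 6.9^3) / (48 × (2.1 × 10¹¹) × 0.0009) = 0.0008329 m = 0.8329 mm
0.8329 mm > 0.4629 mm, so B is larger.
Final answer: B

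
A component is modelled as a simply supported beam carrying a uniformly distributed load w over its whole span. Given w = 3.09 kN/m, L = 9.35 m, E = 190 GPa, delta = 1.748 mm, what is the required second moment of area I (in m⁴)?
Model: a simply supported beam carrying a uniformly distributed load w over its whole span, so delta = (5·w·L^4) / (384·E·I).
Solve for I: I = (5·w·L^4) / (384·delta·E).
Convert to SI units:
  w = 3.09 kN/m = 3090 N/m
  E = 190 GPa = 1.9 × 10¹¹ Pa
  delta = 1.748 mm = 0.001748 m
Substitute:
  I = (5 × 3090 × 9.35^4) / (384 × 0.001748 × (1.9 × 10¹¹))
  I = 0.0009259 m⁴
Final answer: I = 0.0009259 m⁴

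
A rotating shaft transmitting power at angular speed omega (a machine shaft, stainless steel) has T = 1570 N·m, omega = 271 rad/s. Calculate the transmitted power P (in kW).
Model: a rotating shaft transmitting power at angular speed omega, so P = T·omega.
Substitute:
  P = 1570 × 271
  P = 425500 W
Convert: P = 425500 W = 425.5 kW
Final answer: P = 425.5 kW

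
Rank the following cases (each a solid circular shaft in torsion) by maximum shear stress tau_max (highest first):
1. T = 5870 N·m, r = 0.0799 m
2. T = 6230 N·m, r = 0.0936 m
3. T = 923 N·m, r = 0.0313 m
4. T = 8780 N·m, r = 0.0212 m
Model: a solid circular shaft in torsion, so tau_max = (2·T) / (π·r^3) (SI units).
  Case 1: tau_max = (2 × 5870) / (π × 0.0799^3) = 7.326 × 10⁶ Pa = 7.326 MPa
  Case 2: tau_max = (2 × 6230) / (π × 0.0936^3) = 4.837 × 10⁶ Pa = 4.837 MPa
  Case 3: tau_max = (2 × 923) / (π × 0.0313^3) = 1.916 × 10⁷ Pa = 19.16 MPa
  Case 4: tau_max = (2 × 8780) / (π × 0.0212^3) = 5.866 × 10⁸ Pa = 586.6 MPa
Ordering: 586.6 MPa (case 4) > 19.16 MPa (case 3) > 7.326 MPa (case 1) > 4.837 MPa (case 2)
Final answer: 4, 3, 1, 2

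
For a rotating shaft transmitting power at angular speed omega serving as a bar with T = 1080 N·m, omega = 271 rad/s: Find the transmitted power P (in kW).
Model: a rotating shaft transmitting power at angular speed omega, so P = T·omega.
Substitute:
  P = 1080 × 271
  P = 292700 W
Convert: P = 292700 W = 292.7 kW
Final answer: P = 292.7 kW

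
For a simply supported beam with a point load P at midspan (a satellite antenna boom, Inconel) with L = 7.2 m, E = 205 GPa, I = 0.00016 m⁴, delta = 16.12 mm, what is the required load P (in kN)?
Model: a simply supported beam with a point load P at midspan, so delta = (P·L^3) / (48·E·I).
Solve for P: P = (48·delta·E·I) / L^3.
Convert to SI units:
  E = 205 GPa = 2.05 × 10¹¹ Pa
  delta = 16.12 mm = 0.01612 m
Substitute:
  P = (48 × 0.01612 × (2.05 × 10¹¹) × 0.00016) / 7.2^3
  P = 68000 N
Convert: P = 68000 N = 68 kN
Final answer: P = 68 kN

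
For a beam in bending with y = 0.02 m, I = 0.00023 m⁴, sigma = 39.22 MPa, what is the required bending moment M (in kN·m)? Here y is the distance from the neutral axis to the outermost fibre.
Model: a beam in bending, so sigma = (M·y) / I.
Solve for M: M = (sigma·I) / y.
Convert to SI units:
  sigma = 39.22 MPa = 3.922 × 10⁷ Pa
Substitute:
  M = ((3.922 × 10⁷) × 0.00023) / 0.02
  M = 451000 N·m
Convert: M = 451000 N·m = 451 kN·m
Final answer: M = 451 kN·m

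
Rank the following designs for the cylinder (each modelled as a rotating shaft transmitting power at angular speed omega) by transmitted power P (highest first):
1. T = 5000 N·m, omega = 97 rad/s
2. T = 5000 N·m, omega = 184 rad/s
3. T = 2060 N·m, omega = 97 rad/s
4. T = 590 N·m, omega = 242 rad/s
Model: a rotating shaft transmitting power at angular speed omega, so P = T·omega (SI units).
  Case 1: P = 5000 × 97 = 485000 W = 485 kW
  Case 2: P = 5000 × 184 = 920000 W = 920 kW
  Case 3: P = 2060 × 97 = 199800 W = 199.8 kW
  Case 4: P = 590 × 242 = 142800 W = 142.8 kW
Ordering: 920 kW (case 2) > 485 kW (case 1) > 199.8 kW (case 3) > 142.8 kW (case 4)
Final answer: 2, 1, 3, 4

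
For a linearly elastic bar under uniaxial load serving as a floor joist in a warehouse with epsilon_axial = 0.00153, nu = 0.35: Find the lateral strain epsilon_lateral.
Model: a linearly elastic bar under uniaxial load, so epsilon_lateral = -nu·epsilon_axial.
Substitute:
  epsilon_lateral = -(0.35 × 0.00153)
  epsilon_lateral = -0.0005355
Final answer: epsilon_lateral = -0.0005355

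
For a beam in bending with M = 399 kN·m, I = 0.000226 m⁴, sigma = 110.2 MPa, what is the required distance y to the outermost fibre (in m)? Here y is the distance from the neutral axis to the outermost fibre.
Model: a beam in bending, so sigma = (M·y) / I.
Solve for y: y = (sigma·I) / M.
Convert to SI units:
  M = 399 kN·m = 399000 N·m
  sigma = 110.2 MPa = 1.102 × 10⁸ Pa
Substitute:
  y = ((1.102 × 10⁸) × 0.000226) / 399000
  y = 0.06242 m
Final answer: y = 0.06242 m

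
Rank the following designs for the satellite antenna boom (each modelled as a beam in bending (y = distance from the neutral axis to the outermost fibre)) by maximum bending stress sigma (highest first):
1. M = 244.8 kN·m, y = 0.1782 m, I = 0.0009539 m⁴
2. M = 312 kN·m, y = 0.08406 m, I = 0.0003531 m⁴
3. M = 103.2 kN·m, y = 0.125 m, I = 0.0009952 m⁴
Model: a beam in bending (y = distance from the neutral axis to the outermost fibre), so sigma = (M·y) / I (SI units).
  Case 1: sigma = (244800 × 0.1782) / 0.0009539 = 4.573 × 10⁷ Pa = 45.73 MPa
  Case 2: sigma = (312000 × 0.08406) / 0.0003531 = 7.428 × 10⁷ Pa = 74.28 MPa
  Case 3: sigma = (103200 × 0.125) / 0.0009952 = 1.296 × 10⁷ Pa = 12.96 MPa
Ordering: 74.28 MPa (case 2) > 45.73 MPa (case 1) > 12.96 MPa (case 3)
Final answer: 2, 1, 3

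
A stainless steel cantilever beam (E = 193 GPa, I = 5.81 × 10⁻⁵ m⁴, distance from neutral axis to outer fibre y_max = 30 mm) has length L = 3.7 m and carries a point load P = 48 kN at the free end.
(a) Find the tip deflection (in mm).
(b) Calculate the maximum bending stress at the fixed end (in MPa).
(a) Tip deflection of a cantilever with an end point load: δ = P·L^3 / (3·E·I). Convert P = 48 kN = 48000 N, E = 193 GPa = 1.93 × 10¹¹ Pa.
  δ = (48000 × 3.7^3) / (3 × (1.93 × 10¹¹) × (5.81 × 10⁻⁵)) = 0.07228 m = 72.28 mm
(b) Maximum bending moment at the fixed end: M = P·L = 48000 × 3.7 = 177600 N·m. Convert y_max = 30 mm = 0.03 m.
  σ = M·y_max / I = (177600 × 0.03) / (5.81 × 10⁻⁵) = 9.17 × 10⁷ Pa = 91.7 MPa
Final answer: (a) δ = 72.28 mm, (b) σ = 91.7 MPa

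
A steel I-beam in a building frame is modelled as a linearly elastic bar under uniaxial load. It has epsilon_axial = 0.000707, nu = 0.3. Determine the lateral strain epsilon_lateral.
Model: a linearly elastic bar under uniaxial load, so epsilon_lateral = -nu·epsilon_axial.
Substitute:
  epsilon_lateral = -(0.3 × 0.000707)
  epsilon_lateral = -0.0002121
Final answer: epsilon_lateral = -0.0002121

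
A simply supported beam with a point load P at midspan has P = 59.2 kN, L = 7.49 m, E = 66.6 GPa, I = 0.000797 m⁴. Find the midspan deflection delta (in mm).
Model: a simply supported beam with a point load P at midspan, so delta = (P·L^3) / (48·E·I).
Convert to SI units:
  P = 59.2 kN = 59200 N
  E = 66.6 GPa = 6.66 × 10¹⁰ Pa
Substitute:
  delta = (59200 × 7.49^3) / (48 × (6.66 × 10¹⁰) × 0.000797)
  delta = 0.009763 m
Convert: delta = 0.009763 m = 9.763 mm
Final answer: delta = 9.763 mm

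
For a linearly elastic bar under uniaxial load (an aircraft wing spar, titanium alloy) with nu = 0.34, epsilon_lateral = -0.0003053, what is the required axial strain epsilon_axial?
Model: a linearly elastic bar under uniaxial load, so epsilon_lateral = -nu·epsilon_axial.
Solve for epsilon_axial: epsilon_axial = -epsilon_lateral / nu.
Substitute:
  epsilon_axial = -(-0.0003053) / 0.34
  epsilon_axial = 0.0008979
Final answer: epsilon_axial = 0.0008979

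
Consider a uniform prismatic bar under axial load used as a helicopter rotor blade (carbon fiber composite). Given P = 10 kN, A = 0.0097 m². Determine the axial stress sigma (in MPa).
Model: a uniform prismatic bar under axial load, so sigma = P / A.
Convert to SI units:
  P = 10 kN = 10000 N
Substitute:
  sigma = 10000 / 0.0097
  sigma = 1.031 × 10⁶ Pa
Convert: sigma = 1.031 × 10⁶ Pa = 1.031 MPa
Final answer: sigma = 1.031 MPa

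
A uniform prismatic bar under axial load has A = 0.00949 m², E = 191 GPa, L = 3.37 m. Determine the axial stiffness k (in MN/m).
Model: a uniform prismatic bar under axial load, so k = (A·E) / L.
Convert to SI units:
  E = 191 GPa = 1.91 × 10¹¹ Pa
Substitute:
  k = (0.00949 × (1.91 × 10¹¹)) / 3.37
  k = 5.379 × 10⁸ N/m
Convert: k = 5.379 × 10⁸ N/m = 537.9 MN/m
Final answer: k = 537.9 MN/m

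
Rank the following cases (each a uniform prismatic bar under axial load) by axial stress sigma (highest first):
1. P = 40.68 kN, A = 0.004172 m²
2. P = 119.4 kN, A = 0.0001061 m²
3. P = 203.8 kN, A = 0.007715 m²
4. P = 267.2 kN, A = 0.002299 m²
Model: a uniform prismatic bar under axial load, so sigma = P / A (SI units).
  Case 1: sigma = 40680 / 0.004172 = 9.751 × 10⁶ Pa = 9.751 MPa
  Case 2: sigma = 119400 / 0.0001061 = 1.125 × 10⁹ Pa = 1125 MPa
  Case 3: sigma = 203800 / 0.007715 = 2.642 × 10⁷ Pa = 26.42 MPa
  Case 4: sigma = 267200 / 0.002299 = 1.162 × 10⁸ Pa = 116.2 MPa
Ordering: 1125 MPa (case 2) > 116.2 MPa (case 4) > 26.42 MPa (case 3) > 9.751 MPa (case 1)
Final answer: 2, 4, 3, 1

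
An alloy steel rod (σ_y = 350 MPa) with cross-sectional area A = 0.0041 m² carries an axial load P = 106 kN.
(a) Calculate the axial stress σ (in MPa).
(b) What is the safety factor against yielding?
(a) Axial stress σ = P/A. Convert P = 106 kN = 106000 N.
  σ = 106000 / 0.0041 = 2.585 × 10⁷ Pa = 25.85 MPa
(b) Safety factor SF = σ_y/σ = 350 / 25.85 = 13.54
Final answer: (a) σ = 25.85 MPa, (b) SF = 13.54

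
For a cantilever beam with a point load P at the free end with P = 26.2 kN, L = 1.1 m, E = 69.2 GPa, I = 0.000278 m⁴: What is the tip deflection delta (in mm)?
Model: a cantilever beam with a point load P at the free end, so delta = (P·L^3) / (3·E·I).
Convert to SI units:
  P = 26.2 kN = 26200 N
  E = 69.2 GPa = 6.92 × 10¹⁰ Pa
Substitute:
  delta = (26200 × 1.1^3) / (3 × (6.92 × 10¹⁰) × 0.000278)
  delta = 0.0006042 m
Convert: delta = 0.0006042 m = 0.6042 mm
Final answer: delta = 0.6042 mm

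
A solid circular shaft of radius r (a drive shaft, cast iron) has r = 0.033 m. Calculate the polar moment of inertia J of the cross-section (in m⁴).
Model: a solid circular shaft of radius r, so J = (π·r^4) / 2.
Substitute:
  J = (π × 0.033^4) / 2
  J = 1.863 × 10⁻⁶ m⁴
Final answer: J = 1.863 × 10⁻⁶ m⁴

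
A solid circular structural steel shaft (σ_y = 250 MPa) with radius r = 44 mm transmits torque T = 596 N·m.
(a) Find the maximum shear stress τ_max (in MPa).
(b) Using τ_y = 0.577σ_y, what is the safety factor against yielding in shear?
(a) For a solid circular shaft, τ_max = T·r/J with J = π·r^4/2, i.e. τ_max = 2·T / (π·r^3). Convert r = 44 mm = 0.044 m.
  τ_max = (2 × 596) / (π × 0.044^3) = 4.454 × 10⁶ Pa = 4.454 MPa
(b) τ_y = 0.577 × 250 = 144.25 MPa
  SF = τ_y/τ_max = 144.25 / 4.454 = 32.39
Final answer: (a) τ_max = 4.454 MPa, (b) SF = 32.39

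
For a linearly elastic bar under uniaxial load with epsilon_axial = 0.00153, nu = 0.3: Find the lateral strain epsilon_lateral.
Model: a linearly elastic bar under uniaxial load, so epsilon_lateral = -nu·epsilon_axial.
Substitute:
  epsilon_lateral = -(0.3 × 0.00153)
  epsilon_lateral = -0.000459
Final answer: epsilon_lateral = -0.000459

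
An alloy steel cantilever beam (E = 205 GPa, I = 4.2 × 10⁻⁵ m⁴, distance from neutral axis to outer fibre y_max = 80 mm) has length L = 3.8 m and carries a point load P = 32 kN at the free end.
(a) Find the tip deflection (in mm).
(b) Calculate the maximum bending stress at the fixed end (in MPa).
(a) Tip deflection of a cantilever with an end point load: δ = P·L^3 / (3·E·I). Convert P = 32 kN = 32000 N, E = 205 GPa = 2.05 × 10¹¹ Pa.
  δ = (32000 × 3.8^3) / (3 × (2.05 × 10¹¹) × (4.2 × 10⁻⁵)) = 0.06798 m = 67.98 mm
(b) Maximum bending moment at the fixed end: M = P·L = 32000 × 3.8 = 121600 N·m. Convert y_max = 80 mm = 0.08 m.
  σ = M·y_max / I = (121600 × 0.08) / (4.2 × 10⁻⁵) = 2.316 × 10⁸ Pa = 231.6 MPa
Final answer: (a) δ = 67.98 mm, (b) σ = 231.6 MPa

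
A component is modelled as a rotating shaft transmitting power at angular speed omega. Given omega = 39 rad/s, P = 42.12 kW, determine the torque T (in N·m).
Model: a rotating shaft transmitting power at angular speed omega, so P = T·omega.
Solve for T: T = P / omega.
Convert to SI units:
  P = 42.12 kW = 42120 W
Substitute:
  T = 42120 / 39
  T = 1080 N·m
Final answer: T = 1080 N·m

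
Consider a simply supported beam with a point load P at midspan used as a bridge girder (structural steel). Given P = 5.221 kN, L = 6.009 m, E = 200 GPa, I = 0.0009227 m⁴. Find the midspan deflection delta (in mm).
Model: a simply supported beam with a point load P at midspan, so delta = (P·L^3) / (48·E·I).
Convert to SI units:
  P = 5.221 kN = 5221 N
  E = 200 GPa = 2 × 10¹¹ Pa
Substitute:
  delta = (5221 × 6.009^3) / (48 × (2 × 10¹¹) × 0.0009227)
  delta = 0.0001279 m
Convert: delta = 0.0001279 m = 0.1279 mm
Final answer: delta = 0.1279 mm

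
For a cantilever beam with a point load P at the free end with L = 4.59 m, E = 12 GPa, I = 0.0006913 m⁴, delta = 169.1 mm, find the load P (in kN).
Model: a cantilever beam with a point load P at the free end, so delta = (P·L^3) / (3·E·I).
Solve for P: P = (3·delta·E·I) / L^3.
Convert to SI units:
  E = 12 GPa = 1.2 × 10¹⁰ Pa
  delta = 169.1 mm = 0.1691 m
Substitute:
  P = (3 × 0.1691 × (1.2 × 10¹⁰) × 0.0006913) / 4.59^3
  P = 43520 N
Convert: P = 43520 N = 43.52 kN
Final answer: P = 43.52 kN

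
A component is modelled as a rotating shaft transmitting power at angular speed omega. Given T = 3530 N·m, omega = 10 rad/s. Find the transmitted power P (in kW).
Model: a rotating shaft transmitting power at angular speed omega, so P = T·omega.
Substitute:
  P = 3530 × 10
  P = 35300 W
Convert: P = 35300 W = 35.3 kW
Final answer: P = 35.3 kW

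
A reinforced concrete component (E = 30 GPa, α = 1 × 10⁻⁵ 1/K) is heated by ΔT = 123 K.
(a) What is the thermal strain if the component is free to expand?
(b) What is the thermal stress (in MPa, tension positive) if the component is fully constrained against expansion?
(a) Free thermal strain ε_th = α·ΔT = (1 × 10⁻⁵) × 123 = 0.00123
(b) Fully constrained, the expansion is suppressed, so σ = -E·α·ΔT. Convert E = 30 GPa = 3 × 10¹⁰ Pa.
  σ = -(3 × 10¹⁰) × (1 × 10⁻⁵) × 123 = -3.69 × 10⁷ Pa = -36.9 MPa (compressive)
Final answer: (a) ε_th = 0.00123, (b) σ = -36.9 MPa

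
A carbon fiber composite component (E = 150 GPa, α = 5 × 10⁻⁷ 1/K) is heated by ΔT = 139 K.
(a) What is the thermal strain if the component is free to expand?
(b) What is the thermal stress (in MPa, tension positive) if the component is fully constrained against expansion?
(a) Free thermal strain ε_th = α·ΔT = (5 × 10⁻⁷) × 139 = 6.95 × 10⁻⁵
(b) Fully constrained, the expansion is suppressed, so σ = -E·α·ΔT. Convert E = 150 GPa = 1.5 × 10¹¹ Pa.
  σ = -(1.5 × 10¹¹) × (5 × 10⁻⁷) × 139 = -1.042 × 10⁷ Pa = -10.42 MPa (compressive)
Final answer: (a) ε_th = 6.95 × 10⁻⁵, (b) σ = -10.42 MPa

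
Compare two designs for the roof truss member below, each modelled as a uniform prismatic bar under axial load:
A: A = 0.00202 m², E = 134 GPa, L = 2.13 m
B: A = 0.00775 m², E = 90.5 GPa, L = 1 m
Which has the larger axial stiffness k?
Model: a uniform prismatic bar under axial load, so k = (A·E) / L (SI units).
  A: k = (0.00202 × (1.34 × 10¹¹)) / 2.13 = 1.271 × 10⁸ N/m = 127.1 MN/m
  B: k = (0.00775 × (9.05 × 10¹⁰)) / 1 = 7.014 × 10⁸ N/m = 701.4 MN/m
701.4 MN/m > 127.1 MN/m, so B is larger.
Final answer: B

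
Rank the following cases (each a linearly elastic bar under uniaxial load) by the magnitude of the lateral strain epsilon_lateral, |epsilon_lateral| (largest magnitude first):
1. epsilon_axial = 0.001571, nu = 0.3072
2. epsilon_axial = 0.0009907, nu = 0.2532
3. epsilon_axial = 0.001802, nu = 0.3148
Model: a linearly elastic bar under uniaxial load, so epsilon_lateral = -nu·epsilon_axial (SI units).
  Case 1: epsilon_lateral = -(0.3072 × 0.001571) = -0.0004826
  Case 2: epsilon_lateral = -(0.2532 × 0.0009907) = -0.0002508
  Case 3: epsilon_lateral = -(0.3148 × 0.001802) = -0.0005673
Ordering by |epsilon_lateral|: 0.0005673 (case 3) > 0.0004826 (case 1) > 0.0002508 (case 2)
Final answer: 3, 1, 2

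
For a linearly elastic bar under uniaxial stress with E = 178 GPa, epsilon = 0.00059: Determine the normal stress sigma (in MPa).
Model: a linearly elastic bar under uniaxial stress, so sigma = E·epsilon.
Convert to SI units:
  E = 178 GPa = 1.78 × 10¹¹ Pa
Substitute:
  sigma = (1.78 × 10¹¹) × 0.00059
  sigma = 1.05 × 10⁸ Pa
Convert: sigma = 1.05 × 10⁸ Pa = 105 MPa
Final answer: sigma = 105 MPa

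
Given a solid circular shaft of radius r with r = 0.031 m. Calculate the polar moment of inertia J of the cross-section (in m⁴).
Model: a solid circular shaft of radius r, so J = (π·r^4) / 2.
Substitute:
  J = (π × 0.031^4) / 2
  J = 1.451 × 10⁻⁶ m⁴
Final answer: J = 1.451 × 10⁻⁶ m⁴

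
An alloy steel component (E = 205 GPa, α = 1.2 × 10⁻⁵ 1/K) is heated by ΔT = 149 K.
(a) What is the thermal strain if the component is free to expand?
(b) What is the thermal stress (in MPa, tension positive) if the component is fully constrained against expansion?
(a) Free thermal strain ε_th = α·ΔT = (1.2 × 10⁻⁵) × 149 = 0.001788
(b) Fully constrained, the expansion is suppressed, so σ = -E·α·ΔT. Convert E = 205 GPa = 2.05 × 10¹¹ Pa.
  σ = -(2.05 × 10¹¹) × (1.2 × 10⁻⁵) × 149 = -3.665 × 10⁸ Pa = -366.5 MPa (compressive)
Final answer: (a) ε_th = 0.001788, (b) σ = -366.5 MPa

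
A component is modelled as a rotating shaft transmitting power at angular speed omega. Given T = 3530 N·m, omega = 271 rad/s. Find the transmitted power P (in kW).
Model: a rotating shaft transmitting power at angular speed omega, so P = T·omega.
Substitute:
  P = 3530 × 271
  P = 956600 W
Convert: P = 956600 W = 956.6 kW
Final answer: P = 956.6 kW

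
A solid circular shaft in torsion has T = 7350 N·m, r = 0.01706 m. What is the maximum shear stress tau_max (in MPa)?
Model: a solid circular shaft in torsion, so tau_max = (2·T) / (π·r^3).
Substitute:
  tau_max = (2 × 7350) / (π × 0.01706^3)
  tau_max = 9.424 × 10⁸ Pa
Convert: tau_max = 9.424 × 10⁸ Pa = 942.4 MPa
Final answer: tau_max = 942.4 MPa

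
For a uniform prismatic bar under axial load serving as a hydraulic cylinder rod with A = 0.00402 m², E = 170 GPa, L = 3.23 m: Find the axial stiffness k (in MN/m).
Model: a uniform prismatic bar under axial load, so k = (A·E) / L.
Convert to SI units:
  E = 170 GPa = 1.7 × 10¹¹ Pa
Substitute:
  k = (0.00402 × (1.7 × 10¹¹)) / 3.23
  k = 2.116 × 10⁸ N/m
Convert: k = 2.116 × 10⁸ N/m = 211.6 MN/m
Final answer: k = 211.6 MN/m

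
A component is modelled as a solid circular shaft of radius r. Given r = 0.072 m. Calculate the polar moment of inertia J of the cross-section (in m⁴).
Model: a solid circular shaft of radius r, so J = (π·r^4) / 2.
Substitute:
  J = (π × 0.072^4) / 2
  J = 4.221 × 10⁻⁵ m⁴
Final answer: J = 4.221 × 10⁻⁵ m⁴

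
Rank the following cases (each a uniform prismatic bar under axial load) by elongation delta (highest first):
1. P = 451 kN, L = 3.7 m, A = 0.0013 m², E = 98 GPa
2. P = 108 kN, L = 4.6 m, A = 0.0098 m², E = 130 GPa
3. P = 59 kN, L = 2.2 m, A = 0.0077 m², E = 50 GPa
Model: a uniform prismatic bar under axial load, so delta = (P·L) / (A·E) (SI units).
  Case 1: delta = (451000 × 3.7) / (0.0013 × (9.8 × 10¹⁰)) = 0.0131 m = 13.1 mm
  Case 2: delta = (108000 × 4.6) / (0.0098 × (1.3 × 10¹¹)) = 0.00039 m = 0.39 mm
  Case 3: delta = (59000 × 2.2) / (0.0077 × (5 × 10¹⁰)) = 0.0003371 m = 0.3371 mm
Ordering: 13.1 mm (case 1) > 0.39 mm (case 2) > 0.3371 mm (case 3)
Final answer: 1, 2, 3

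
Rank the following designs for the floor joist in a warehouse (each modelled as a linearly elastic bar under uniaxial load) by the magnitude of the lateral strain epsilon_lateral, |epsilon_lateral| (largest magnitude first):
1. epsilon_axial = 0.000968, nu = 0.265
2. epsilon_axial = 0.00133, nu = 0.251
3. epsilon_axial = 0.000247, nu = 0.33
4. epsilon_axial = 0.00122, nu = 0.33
Model: a linearly elastic bar under uniaxial load, so epsilon_lateral = -nu·epsilon_axial (SI units).
  Case 1: epsilon_lateral = -(0.265 × 0.000968) = -0.0002565
  Case 2: epsilon_lateral = -(0.251 × 0.00133) = -0.0003338
  Case 3: epsilon_lateral = -(0.33 × 0.000247) = -8.151 × 10⁻⁵
  Case 4: epsilon_lateral = -(0.33 × 0.00122) = -0.0004026
Ordering by |epsilon_lateral|: 0.0004026 (case 4) > 0.0003338 (case 2) > 0.0002565 (case 1) > 8.151 × 10⁻⁵ (case 3)
Final answer: 4, 2, 1, 3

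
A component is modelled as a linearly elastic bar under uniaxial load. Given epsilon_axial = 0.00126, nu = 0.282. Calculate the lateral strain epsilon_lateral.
Model: a linearly elastic bar under uniaxial load, so epsilon_lateral = -nu·epsilon_axial.
Substitute:
  epsilon_lateral = -(0.282 × 0.00126)
  epsilon_lateral = -0.0003553
Final answer: epsilon_lateral = -0.0003553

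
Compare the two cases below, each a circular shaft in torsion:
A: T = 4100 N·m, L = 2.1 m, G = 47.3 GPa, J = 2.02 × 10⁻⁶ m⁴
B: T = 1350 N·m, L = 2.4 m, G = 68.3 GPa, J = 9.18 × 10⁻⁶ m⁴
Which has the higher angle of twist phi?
Model: a circular shaft in torsion, so phi = (T·L) / (G·J) (SI units).
  A: phi = (4100 × 2.1) / ((4.73 × 10¹⁰) × (2.02 × 10⁻⁶)) = 0.09011 rad = 5.163°
  B: phi = (1350 × 2.4) / ((6.83 × 10¹⁰) × (9.18 × 10⁻⁶)) = 0.005168 rad = 0.2961°
5.163° > 0.2961°, so A is larger.
Final answer: A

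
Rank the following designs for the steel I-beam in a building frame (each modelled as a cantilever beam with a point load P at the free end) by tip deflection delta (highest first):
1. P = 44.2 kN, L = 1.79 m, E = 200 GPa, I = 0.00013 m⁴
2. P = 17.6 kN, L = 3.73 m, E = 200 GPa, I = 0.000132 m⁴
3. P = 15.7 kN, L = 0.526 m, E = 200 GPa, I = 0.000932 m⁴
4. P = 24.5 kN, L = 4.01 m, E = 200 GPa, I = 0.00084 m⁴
Model: a cantilever beam with a point load P at the free end, so delta = (P·L^3) / (3·E·I) (SI units).
  Case 1: delta = (44200 × 1.79^3) / (3 × (2 × 10¹¹) × 0.00013) = 0.00325 m = 3.25 mm
  Case 2: delta = (17600 × 3.73^3) / (3 × (2 × 10¹¹) × 0.000132) = 0.01153 m = 11.53 mm
  Case 3: delta = (15700 × 0.526^3) / (3 × (2 × 10¹¹) × 0.000932) = 4.086 × 10⁻⁶ m = 0.004086 mm
  Case 4: delta = (24500 × 4.01^3) / (3 × (2 × 10¹¹) × 0.00084) = 0.003135 m = 3.135 mm
Ordering: 11.53 mm (case 2) > 3.25 mm (case 1) > 3.135 mm (case 4) > 0.004086 mm (case 3)
Final answer: 2, 1, 4, 3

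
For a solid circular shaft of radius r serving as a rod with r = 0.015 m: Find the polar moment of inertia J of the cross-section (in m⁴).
Model: a solid circular shaft of radius r, so J = (π·r^4) / 2.
Substitute:
  J = (π × 0.015^4) / 2
  J = 7.952 × 10⁻⁸ m⁴
Final answer: J = 7.952 × 10⁻⁸ m⁴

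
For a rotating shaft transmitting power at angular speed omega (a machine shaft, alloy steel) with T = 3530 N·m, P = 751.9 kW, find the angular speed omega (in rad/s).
Model: a rotating shaft transmitting power at angular speed omega, so P = T·omega.
Solve for omega: omega = P / T.
Convert to SI units:
  P = 751.9 kW = 751900 W
Substitute:
  omega = 751900 / 3530
  omega = 213 rad/s
Final answer: omega = 213 rad/s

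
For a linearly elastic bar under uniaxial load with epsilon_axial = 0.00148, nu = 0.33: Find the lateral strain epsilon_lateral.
Model: a linearly elastic bar under uniaxial load, so epsilon_lateral = -nu·epsilon_axial.
Substitute:
  epsilon_lateral = -(0.33 × 0.00148)
  epsilon_lateral = -0.0004884
Final answer: epsilon_lateral = -0.0004884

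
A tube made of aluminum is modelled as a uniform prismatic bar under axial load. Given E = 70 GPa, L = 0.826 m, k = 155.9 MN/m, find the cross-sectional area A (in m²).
Model: a uniform prismatic bar under axial load, so k = (A·E) / L.
Solve for A: A = (k·L) / E.
Convert to SI units:
  E = 70 GPa = 7 × 10¹⁰ Pa
  k = 155.9 MN/m = 1.559 × 10⁸ N/m
Substitute:
  A = ((1.559 × 10⁸) × 0.826) / (7 × 10¹⁰)
  A = 0.00184 m²
Final answer: A = 0.00184 m²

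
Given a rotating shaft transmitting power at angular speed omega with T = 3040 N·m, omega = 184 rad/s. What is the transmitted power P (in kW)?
Model: a rotating shaft transmitting power at angular speed omega, so P = T·omega.
Substitute:
  P = 3040 × 184
  P = 559400 W
Convert: P = 559400 W = 559.4 kW
Final answer: P = 559.4 kW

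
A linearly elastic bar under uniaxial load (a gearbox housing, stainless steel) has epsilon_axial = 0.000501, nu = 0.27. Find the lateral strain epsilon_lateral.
Model: a linearly elastic bar under uniaxial load, so epsilon_lateral = -nu·epsilon_axial.
Substitute:
  epsilon_lateral = -(0.27 × 0.000501)
  epsilon_lateral = -0.0001353
Final answer: epsilon_lateral = -0.0001353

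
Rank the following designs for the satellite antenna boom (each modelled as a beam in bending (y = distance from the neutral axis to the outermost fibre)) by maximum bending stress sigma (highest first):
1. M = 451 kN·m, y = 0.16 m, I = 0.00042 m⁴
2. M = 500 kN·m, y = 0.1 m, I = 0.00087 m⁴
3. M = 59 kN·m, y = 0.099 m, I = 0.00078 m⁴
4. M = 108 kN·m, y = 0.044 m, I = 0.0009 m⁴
Model: a beam in bending (y = distance from the neutral axis to the outermost fibre), so sigma = (M·y) / I (SI units).
  Case 1: sigma = (451000 × 0.16) / 0.00042 = 1.718 × 10⁸ Pa = 171.8 MPa
  Case 2: sigma = (500000 × 0.1) / 0.00087 = 5.747 × 10⁷ Pa = 57.47 MPa
  Case 3: sigma = (59000 × 0.099) / 0.00078 = 7.488 × 10⁶ Pa = 7.488 MPa
  Case 4: sigma = (108000 × 0.044) / 0.0009 = 5.28 × 10⁶ Pa = 5.28 MPa
Ordering: 171.8 MPa (case 1) > 57.47 MPa (case 2) > 7.488 MPa (case 3) > 5.28 MPa (case 4)
Final answer: 1, 2, 3, 4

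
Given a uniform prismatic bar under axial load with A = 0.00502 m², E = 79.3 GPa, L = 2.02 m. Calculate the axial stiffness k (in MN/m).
Model: a uniform prismatic bar under axial load, so k = (A·E) / L.
Convert to SI units:
  E = 79.3 GPa = 7.93 × 10¹⁰ Pa
Substitute:
  k = (0.00502 × (7.93 × 10¹⁰)) / 2.02
  k = 1.971 × 10⁸ N/m
Convert: k = 1.971 × 10⁸ N/m = 197.1 MN/m
Final answer: k = 197.1 MN/m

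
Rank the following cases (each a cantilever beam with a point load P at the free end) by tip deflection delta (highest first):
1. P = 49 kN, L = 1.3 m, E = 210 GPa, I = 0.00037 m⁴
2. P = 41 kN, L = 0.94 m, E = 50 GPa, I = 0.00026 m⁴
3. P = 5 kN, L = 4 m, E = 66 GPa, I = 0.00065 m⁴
Model: a cantilever beam with a point load P at the free end, so delta = (P·L^3) / (3·E·I) (SI units).
  Case 1: delta = (49000 × 1.3^3) / (3 × (2.1 × 10¹¹) × 0.00037) = 0.0004618 m = 0.4618 mm
  Case 2: delta = (41000 × 0.94^3) / (3 × (5 × 10¹⁰) × 0.00026) = 0.0008732 m = 0.8732 mm
  Case 3: delta = (5000 × 4^3) / (3 × (6.6 × 10¹⁰) × 0.00065) = 0.002486 m = 2.486 mm
Ordering: 2.486 mm (case 3) > 0.8732 mm (case 2) > 0.4618 mm (case 1)
Final answer: 3, 2, 1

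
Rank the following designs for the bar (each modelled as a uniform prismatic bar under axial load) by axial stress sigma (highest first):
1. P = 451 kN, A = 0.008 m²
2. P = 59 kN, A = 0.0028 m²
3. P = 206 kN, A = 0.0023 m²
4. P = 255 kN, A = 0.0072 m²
Model: a uniform prismatic bar under axial load, so sigma = P / A (SI units).
  Case 1: sigma = 451000 / 0.008 = 5.638 × 10⁷ Pa = 56.38 MPa
  Case 2: sigma = 59000 / 0.0028 = 2.107 × 10⁷ Pa = 21.07 MPa
  Case 3: sigma = 206000 / 0.0023 = 8.957 × 10⁷ Pa = 89.57 MPa
  Case 4: sigma = 255000 / 0.0072 = 3.542 × 10⁷ Pa = 35.42 MPa
Ordering: 89.57 MPa (case 3) > 56.38 MPa (case 1) > 35.42 MPa (case 4) > 21.07 MPa (case 2)
Final answer: 3, 1, 4, 2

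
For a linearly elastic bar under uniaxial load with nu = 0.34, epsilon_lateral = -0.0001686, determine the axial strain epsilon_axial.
Model: a linearly elastic bar under uniaxial load, so epsilon_lateral = -nu·epsilon_axial.
Solve for epsilon_axial: epsilon_axial = -epsilon_lateral / nu.
Substitute:
  epsilon_axial = -(-0.0001686) / 0.34
  epsilon_axial = 0.0004959
Final answer: epsilon_axial = 0.0004959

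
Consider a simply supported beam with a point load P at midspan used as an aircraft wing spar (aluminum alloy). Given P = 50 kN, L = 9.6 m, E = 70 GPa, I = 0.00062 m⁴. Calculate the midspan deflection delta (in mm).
Model: a simply supported beam with a point load P at midspan, so delta = (P·L^3) / (48·E·I).
Convert to SI units:
  P = 50 kN = 50000 N
  E = 70 GPa = 7 × 10¹⁰ Pa
Substitute:
  delta = (50000 × 9.6^3) / (48 × (7 × 10¹⁰) × 0.00062)
  delta = 0.02124 m
Convert: delta = 0.02124 m = 21.24 mm
Final answer: delta = 21.24 mm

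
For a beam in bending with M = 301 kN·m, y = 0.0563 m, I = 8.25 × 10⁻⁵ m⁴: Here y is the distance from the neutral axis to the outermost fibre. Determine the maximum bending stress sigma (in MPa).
Model: a beam in bending, so sigma = (M·y) / I.
Convert to SI units:
  M = 301 kN·m = 301000 N·m
Substitute:
  sigma = (301000 × 0.0563) / (8.25 × 10⁻⁵)
  sigma = 2.054 × 10⁸ Pa
Convert: sigma = 2.054 × 10⁸ Pa = 205.4 MPa
Final answer: sigma = 205.4 MPa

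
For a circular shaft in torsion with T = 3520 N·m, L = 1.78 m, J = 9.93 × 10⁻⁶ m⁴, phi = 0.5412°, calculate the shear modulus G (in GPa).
Model: a circular shaft in torsion, so phi = (T·L) / (G·J).
Solve for G: G = (T·L) / (phi·J).
Convert to SI units:
  phi = 0.5412° = 0.009446 rad
Substitute:
  G = (3520 × 1.78) / (0.009446 × (9.93 × 10⁻⁶))
  G = 6.68 × 10¹⁰ Pa
Convert: G = 6.68 × 10¹⁰ Pa = 66.8 GPa
Final answer: G = 66.8 GPa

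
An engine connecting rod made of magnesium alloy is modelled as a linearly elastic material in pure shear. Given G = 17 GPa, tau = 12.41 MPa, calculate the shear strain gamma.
Model: a linearly elastic material in pure shear, so tau = G·gamma.
Solve for gamma: gamma = tau / G.
Convert to SI units:
  G = 17 GPa = 1.7 × 10¹⁰ Pa
  tau = 12.41 MPa = 1.241 × 10⁷ Pa
Substitute:
  gamma = (1.241 × 10⁷) / (1.7 × 10¹⁰)
  gamma = 0.00073
Final answer: gamma = 0.00073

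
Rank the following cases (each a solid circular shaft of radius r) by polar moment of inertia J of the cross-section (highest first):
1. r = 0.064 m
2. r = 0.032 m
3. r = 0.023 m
Model: a solid circular shaft of radius r, so J = (π·r^4) / 2 (SI units).
  Case 1: J = (π × 0.064^4) / 2 = 2.635 × 10⁻⁵ m⁴
  Case 2: J = (π × 0.032^4) / 2 = 1.647 × 10⁻⁶ m⁴
  Case 3: J = (π × 0.023^4) / 2 = 4.396 × 10⁻⁷ m⁴
Ordering: 2.635 × 10⁻⁵ m⁴ (case 1) > 1.647 × 10⁻⁶ m⁴ (case 2) > 4.396 × 10⁻⁷ m⁴ (case 3)
Final answer: 1, 2, 3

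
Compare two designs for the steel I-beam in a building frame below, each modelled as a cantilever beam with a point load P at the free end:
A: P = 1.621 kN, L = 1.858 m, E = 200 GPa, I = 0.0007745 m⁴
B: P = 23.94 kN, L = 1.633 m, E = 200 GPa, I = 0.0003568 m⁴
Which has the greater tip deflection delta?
Model: a cantilever beam with a point load P at the free end, so delta = (P·L^3) / (3·E·I) (SI units).
  A: delta = (1621 × 1.858^3) / (3 × (2 × 10¹¹) × 0.0007745) = 2.237 × 10⁻⁵ m = 0.02237 mm
  B: delta = (23940 × 1.633^3) / (3 × (2 × 10¹¹) × 0.0003568) = 0.000487 m = 0.487 mm
0.487 mm > 0.02237 mm, so B is larger.
Final answer: B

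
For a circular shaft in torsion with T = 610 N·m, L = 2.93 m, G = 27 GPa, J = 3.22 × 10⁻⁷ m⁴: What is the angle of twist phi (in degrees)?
Model: a circular shaft in torsion, so phi = (T·L) / (G·J).
Convert to SI units:
  G = 27 GPa = 2.7 × 10¹⁰ Pa
Substitute:
  phi = (610 × 2.93) / ((2.7 × 10¹⁰) × (3.22 × 10⁻⁷))
  phi = 0.2056 rad
Convert to degrees: phi = 0.2056 × 180/π = 11.78°
Final answer: phi = 11.78°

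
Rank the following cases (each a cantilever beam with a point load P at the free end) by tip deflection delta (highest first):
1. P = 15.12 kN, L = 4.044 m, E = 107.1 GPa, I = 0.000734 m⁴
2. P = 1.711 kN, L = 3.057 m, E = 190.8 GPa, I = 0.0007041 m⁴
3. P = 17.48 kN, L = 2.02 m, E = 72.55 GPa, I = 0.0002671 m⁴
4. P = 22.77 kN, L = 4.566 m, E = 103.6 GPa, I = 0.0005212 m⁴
Model: a cantilever beam with a point load P at the free end, so delta = (P·L^3) / (3·E·I) (SI units).
  Case 1: delta = (15120 × 4.044^3) / (3 × (1.071 × 10¹¹) × 0.000734) = 0.00424 m = 4.24 mm
  Case 2: delta = (1711 × 3.057^3) / (3 × (1.908 × 10¹¹) × 0.0007041) = 0.0001213 m = 0.1213 mm
  Case 3: delta = (17480 × 2.02^3) / (3 × (7.255 × 10¹⁰) × 0.0002671) = 0.002478 m = 2.478 mm
  Case 4: delta = (22770 × 4.566^3) / (3 × (1.036 × 10¹¹) × 0.0005212) = 0.01338 m = 13.38 mm
Ordering: 13.38 mm (case 4) > 4.24 mm (case 1) > 2.478 mm (case 3) > 0.1213 mm (case 2)
Final answer: 4, 1, 3, 2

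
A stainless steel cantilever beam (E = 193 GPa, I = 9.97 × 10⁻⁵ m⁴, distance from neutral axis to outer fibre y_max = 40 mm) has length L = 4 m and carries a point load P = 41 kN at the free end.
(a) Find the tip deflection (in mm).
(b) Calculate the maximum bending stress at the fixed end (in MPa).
(a) Tip deflection of a cantilever with an end point load: δ = P·L^3 / (3·E·I). Convert P = 41 kN = 41000 N, E = 193 GPa = 1.93 × 10¹¹ Pa.
  δ = (41000 × 4^3) / (3 × (1.93 × 10¹¹) × (9.97 × 10⁻⁵)) = 0.04546 m = 45.46 mm
(b) Maximum bending moment at the fixed end: M = P·L = 41000 × 4 = 164000 N·m. Convert y_max = 40 mm = 0.04 m.
  σ = M·y_max / I = (164000 × 0.04) / (9.97 × 10⁻⁵) = 6.58 × 10⁷ Pa = 65.8 MPa
Final answer: (a) δ = 45.46 mm, (b) σ = 65.8 MPa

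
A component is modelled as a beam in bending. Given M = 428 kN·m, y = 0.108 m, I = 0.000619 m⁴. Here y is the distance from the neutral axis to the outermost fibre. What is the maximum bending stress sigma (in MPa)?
Model: a beam in bending, so sigma = (M·y) / I.
Convert to SI units:
  M = 428 kN·m = 428000 N·m
Substitute:
  sigma = (428000 × 0.108) / 0.000619
  sigma = 7.468 × 10⁷ Pa
Convert: sigma = 7.468 × 10⁷ Pa = 74.68 MPa
Final answer: sigma = 74.68 MPa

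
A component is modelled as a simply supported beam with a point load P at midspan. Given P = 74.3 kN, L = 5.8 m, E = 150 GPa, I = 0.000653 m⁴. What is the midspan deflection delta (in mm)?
Model: a simply supported beam with a point load P at midspan, so delta = (P·L^3) / (48·E·I).
Convert to SI units:
  P = 74.3 kN = 74300 N
  E = 150 GPa = 1.5 × 10¹¹ Pa
Substitute:
  delta = (74300 × 5.8^3) / (48 × (1.5 × 10¹¹) × 0.000653)
  delta = 0.003083 m
Convert: delta = 0.003083 m = 3.083 mm
Final answer: delta = 3.083 mm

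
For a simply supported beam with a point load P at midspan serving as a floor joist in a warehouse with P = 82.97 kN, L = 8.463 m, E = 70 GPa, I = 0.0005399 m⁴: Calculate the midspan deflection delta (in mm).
Model: a simply supported beam with a point load P at midspan, so delta = (P·L^3) / (48·E·I).
Convert to SI units:
  P = 82.97 kN = 82970 N
  E = 70 GPa = 7 × 10¹⁰ Pa
Substitute:
  delta = (82970 × 8.463^3) / (48 × (7 × 10¹⁰) × 0.0005399)
  delta = 0.02772 m
Convert: delta = 0.02772 m = 27.72 mm
Final answer: delta = 27.72 mm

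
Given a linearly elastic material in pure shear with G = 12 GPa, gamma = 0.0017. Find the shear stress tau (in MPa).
Model: a linearly elastic material in pure shear, so tau = G·gamma.
Convert to SI units:
  G = 12 GPa = 1.2 × 10¹⁰ Pa
Substitute:
  tau = (1.2 × 10¹⁰) × 0.0017
  tau = 2.04 × 10⁷ Pa
Convert: tau = 2.04 × 10⁷ Pa = 20.4 MPa
Final answer: tau = 20.4 MPa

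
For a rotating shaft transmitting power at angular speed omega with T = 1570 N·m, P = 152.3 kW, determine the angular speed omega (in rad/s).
Model: a rotating shaft transmitting power at angular speed omega, so P = T·omega.
Solve for omega: omega = P / T.
Convert to SI units:
  P = 152.3 kW = 152300 W
Substitute:
  omega = 152300 / 1570
  omega = 97.01 rad/s
Final answer: omega = 97.01 rad/s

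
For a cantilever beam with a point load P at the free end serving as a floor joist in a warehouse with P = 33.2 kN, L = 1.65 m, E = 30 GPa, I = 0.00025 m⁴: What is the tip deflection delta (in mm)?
Model: a cantilever beam with a point load P at the free end, so delta = (P·L^3) / (3·E·I).
Convert to SI units:
  P = 33.2 kN = 33200 N
  E = 30 GPa = 3 × 10¹⁰ Pa
Substitute:
  delta = (33200 × 1.65^3) / (3 × (3 × 10¹⁰) × 0.00025)
  delta = 0.006628 m
Convert: delta = 0.006628 m = 6.628 mm
Final answer: delta = 6.628 mm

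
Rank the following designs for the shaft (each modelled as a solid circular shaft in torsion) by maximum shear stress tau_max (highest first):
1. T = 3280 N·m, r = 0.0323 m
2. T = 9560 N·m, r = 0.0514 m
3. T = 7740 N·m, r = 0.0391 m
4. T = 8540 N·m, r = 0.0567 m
Model: a solid circular shaft in torsion, so tau_max = (2·T) / (π·r^3) (SI units).
  Case 1: tau_max = (2 × 3280) / (π × 0.0323^3) = 6.196 × 10⁷ Pa = 61.96 MPa
  Case 2: tau_max = (2 × 9560) / (π × 0.0514^3) = 4.482 × 10⁷ Pa = 44.82 MPa
  Case 3: tau_max = (2 × 7740) / (π × 0.0391^3) = 8.243 × 10⁷ Pa = 82.43 MPa
  Case 4: tau_max = (2 × 8540) / (π × 0.0567^3) = 2.983 × 10⁷ Pa = 29.83 MPa
Ordering: 82.43 MPa (case 3) > 61.96 MPa (case 1) > 44.82 MPa (case 2) > 29.83 MPa (case 4)
Final answer: 3, 1, 2, 4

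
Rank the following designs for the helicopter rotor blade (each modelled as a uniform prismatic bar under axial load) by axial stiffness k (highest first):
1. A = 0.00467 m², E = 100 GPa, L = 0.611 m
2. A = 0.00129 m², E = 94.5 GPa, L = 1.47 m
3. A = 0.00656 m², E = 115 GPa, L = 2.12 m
Model: a uniform prismatic bar under axial load, so k = (A·E) / L (SI units).
  Case 1: k = (0.00467 × (1 × 10¹¹)) / 0.611 = 7.643 × 10⁸ N/m = 764.3 MN/m
  Case 2: k = (0.00129 × (9.45 × 10¹⁰)) / 1.47 = 8.293 × 10⁷ N/m = 82.93 MN/m
  Case 3: k = (0.00656 × (1.15 × 10¹¹)) / 2.12 = 3.558 × 10⁸ N/m = 355.8 MN/m
Ordering: 764.3 MN/m (case 1) > 355.8 MN/m (case 3) > 82.93 MN/m (case 2)
Final answer: 1, 3, 2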